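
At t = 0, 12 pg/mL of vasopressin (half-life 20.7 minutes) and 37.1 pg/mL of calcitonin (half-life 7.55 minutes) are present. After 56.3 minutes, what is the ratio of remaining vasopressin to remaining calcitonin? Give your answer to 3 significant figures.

vasopressin: 12 × (1/2)^(56.3/20.7) = 12 × (1/2)^2.7198 ≈ 1.8215 pg/mL.
calcitonin: 37.1 × (1/2)^(56.3/7.55) = 37.1 × (1/2)^7.457 ≈ 0.21116 pg/mL.
Ratio ≈ 1.8215 / 0.21116 ≈ 8.6264.

8.63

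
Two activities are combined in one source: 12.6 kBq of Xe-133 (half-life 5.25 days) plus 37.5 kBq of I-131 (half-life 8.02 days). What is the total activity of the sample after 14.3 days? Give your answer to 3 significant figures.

Xe-133: 12.6 × (1/2)^(14.3/5.25) = 12.6 × (1/2)^2.7238 ≈ 1.9073 kBq.
I-131: 37.5 × (1/2)^(14.3/8.02) = 37.5 × (1/2)^1.783 ≈ 10.896 kBq.
Total = 1.9073 + 10.896 ≈ 12.804 kBq.

12.8 kBq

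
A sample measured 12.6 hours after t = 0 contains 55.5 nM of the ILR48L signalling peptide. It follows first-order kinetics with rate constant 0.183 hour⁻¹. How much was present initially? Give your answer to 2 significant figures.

t½ = ln 2 / k = 0.69315 / 0.183 ≈ 3.7877 hours.
Number of half-lives elapsed: n = 12.6/3.7877 ≈ 3.3266.
A₀ = A × 2^n = 55.5 × 2^3.3266 = 55.5 × 10.032 ≈ 556.79 nM.

560 nM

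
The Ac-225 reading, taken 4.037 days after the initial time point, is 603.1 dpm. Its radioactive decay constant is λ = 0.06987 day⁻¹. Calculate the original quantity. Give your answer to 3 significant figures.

800 dpm

t½ = ln 2 / λ = 0.69315 / 0.06987 ≈ 9.9205 days.
Number of half-lives elapsed: n = 4.037/9.9205 ≈ 0.40693.
A₀ = A × 2^n = 603.1 × 2^0.40693 = 603.1 × 1.3259 ≈ 799.63 dpm.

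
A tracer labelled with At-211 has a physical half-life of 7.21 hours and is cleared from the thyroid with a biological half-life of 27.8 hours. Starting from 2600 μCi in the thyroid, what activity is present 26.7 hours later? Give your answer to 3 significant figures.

103 μCi

1/t_eff = 1/t_phys + 1/t_biol = 1/7.21 + 1/27.8 = 0.17467 per hour.
t_eff = 7.21 × 27.8 / (7.21 + 27.8) ≈ 5.7252 hours.
Remaining = 2600 × (1/2)^(26.7/5.7252) = 2600 × (1/2)^4.6636 ≈ 102.58 μCi.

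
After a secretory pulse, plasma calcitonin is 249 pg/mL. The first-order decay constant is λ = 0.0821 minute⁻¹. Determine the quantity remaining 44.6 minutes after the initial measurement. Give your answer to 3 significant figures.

6.40 pg/mL

t½ = ln 2 / λ = 0.69315 / 0.0821 ≈ 8.4427 minutes.
Number of half-lives: n = 44.6/8.4427 ≈ 5.2827.
Remaining = 249 × (1/2)^5.2827 = 249 × 0.02569 ≈ 6.3968 pg/mL.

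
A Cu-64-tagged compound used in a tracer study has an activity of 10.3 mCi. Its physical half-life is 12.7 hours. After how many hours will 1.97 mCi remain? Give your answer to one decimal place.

Fraction remaining = 1.97/10.3 ≈ 0.19126.
n = log₂(10.3/1.97) = ln(5.2284)/ln 2 ≈ 2.3864 half-lives.
t = n × t½ = 2.3864 × 12.7 ≈ 30.307 hours.

30.3 hours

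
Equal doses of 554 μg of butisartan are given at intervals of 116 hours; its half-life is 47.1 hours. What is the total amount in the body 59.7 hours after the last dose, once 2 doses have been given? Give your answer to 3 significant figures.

The 2 doses were given 175.7, 59.7 hours ago.
Total = 554·(1/2)^(175.7/47.1) + 554·(1/2)^(59.7/47.1)
      = 41.741 + 230.12 ≈ 271.86 μg.

272 μg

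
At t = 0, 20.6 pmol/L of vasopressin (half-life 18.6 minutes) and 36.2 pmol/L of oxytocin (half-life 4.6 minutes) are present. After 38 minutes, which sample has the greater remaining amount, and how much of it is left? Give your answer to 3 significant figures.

vasopressin: 20.6 × (1/2)^2.043 ≈ 4.9987 pmol/L.
oxytocin: 36.2 × (1/2)^8.2609 ≈ 0.11802 pmol/L.
Vasopressin has more remaining, at ≈ 4.9987 pmol/L.

vasopressin, 5.00 pmol/L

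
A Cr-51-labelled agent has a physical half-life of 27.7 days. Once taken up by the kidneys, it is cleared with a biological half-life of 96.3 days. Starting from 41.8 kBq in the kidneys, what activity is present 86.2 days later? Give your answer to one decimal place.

2.6 kBq

1/t_eff = 1/t_phys + 1/t_biol = 1/27.7 + 1/96.3 = 0.046485 per day.
t_eff = 27.7 × 96.3 / (27.7 + 96.3) ≈ 21.512 days.
Remaining = 41.8 × (1/2)^(86.2/21.512) = 41.8 × (1/2)^4.007 ≈ 2.5998 kBq.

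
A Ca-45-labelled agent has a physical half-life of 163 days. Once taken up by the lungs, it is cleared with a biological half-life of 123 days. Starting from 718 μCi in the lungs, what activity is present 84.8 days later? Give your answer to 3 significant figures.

310 μCi

1/t_eff = 1/t_phys + 1/t_biol = 1/163 + 1/123 = 0.014265 per day.
t_eff = 163 × 123 / (163 + 123) ≈ 70.101 days.
Remaining = 718 × (1/2)^(84.8/70.101) = 718 × (1/2)^1.2097 ≈ 310.44 μCi.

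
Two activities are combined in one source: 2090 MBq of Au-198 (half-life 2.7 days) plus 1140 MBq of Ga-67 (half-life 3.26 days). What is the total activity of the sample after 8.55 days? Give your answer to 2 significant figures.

420 MBq

Au-198: 2090 × (1/2)^(8.55/2.7) = 2090 × (1/2)^3.1667 ≈ 232.75 MBq.
Ga-67: 1140 × (1/2)^(8.55/3.26) = 1140 × (1/2)^2.6227 ≈ 185.09 MBq.
Total = 232.75 + 185.09 ≈ 417.84 MBq.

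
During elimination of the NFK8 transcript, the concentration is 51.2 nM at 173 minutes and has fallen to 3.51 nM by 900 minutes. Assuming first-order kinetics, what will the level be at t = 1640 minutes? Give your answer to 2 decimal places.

Over Δt = 900 − 173 = 727 minutes, the level fell by a factor of 51.2/3.51 ≈ 14.587.
n = log₂(14.587) ≈ 3.8666 half-lives, so t½ = 727/3.8666 ≈ 188.02 minutes.
From t = 900 to t = 1640: 3.51 × (1/2)^((1640−900)/188.02) ≈ 0.22937 nM.

0.23 nM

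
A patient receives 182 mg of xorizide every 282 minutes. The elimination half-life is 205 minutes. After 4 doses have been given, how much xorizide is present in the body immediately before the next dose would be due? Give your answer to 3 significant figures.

112 mg

The 4 doses were given 1128, 846, 564, 282 minutes ago.
Total = 182·(1/2)^(1128/205) + 182·(1/2)^(846/205) + 182·(1/2)^(564/205) + 182·(1/2)^(282/205)
      = 4.0149 + 10.418 + 27.032 + 70.141 ≈ 111.61 mg.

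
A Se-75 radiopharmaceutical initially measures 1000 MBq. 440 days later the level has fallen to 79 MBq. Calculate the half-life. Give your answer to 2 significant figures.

A/A₀ = 79/1000 ≈ 0.079.
n = log₂(12.658) ≈ 3.662 half-lives elapsed in 440 days.
t½ = 440/3.662 ≈ 120.15 days.

120 days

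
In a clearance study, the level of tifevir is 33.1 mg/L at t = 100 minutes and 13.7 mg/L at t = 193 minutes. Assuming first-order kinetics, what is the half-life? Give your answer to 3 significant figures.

Over Δt = 193 − 100 = 93 minutes, the level fell by a factor of 33.1/13.7 ≈ 2.4161.
n = log₂(2.4161) ≈ 1.2727 half-lives, so t½ = 93/1.2727 ≈ 73.076 minutes.

73.1 minutes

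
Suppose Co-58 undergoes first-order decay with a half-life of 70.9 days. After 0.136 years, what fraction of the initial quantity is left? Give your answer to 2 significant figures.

0.62

0.136 years = 49.64 days.
n = 49.64/70.9 ≈ 0.70014 half-lives.
Fraction remaining = (1/2)^0.70014 ≈ 0.61551.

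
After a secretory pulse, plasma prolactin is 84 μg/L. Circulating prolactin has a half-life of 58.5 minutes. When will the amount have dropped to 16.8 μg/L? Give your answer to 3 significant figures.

Fraction remaining = 16.8/84 ≈ 0.2.
n = log₂(84/16.8) = ln(5)/ln 2 ≈ 2.3219 half-lives.
t = n × t½ = 2.3219 × 58.5 ≈ 135.83 minutes.

136 minutes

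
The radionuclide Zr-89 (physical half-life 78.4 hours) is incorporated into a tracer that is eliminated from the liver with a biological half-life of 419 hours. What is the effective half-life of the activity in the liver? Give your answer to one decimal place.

1/t_eff = 1/t_phys + 1/t_biol = 1/78.4 + 1/419 = 0.015142 per hour.
t_eff = 78.4 × 419 / (78.4 + 419) ≈ 66.043 hours.

66.0 hours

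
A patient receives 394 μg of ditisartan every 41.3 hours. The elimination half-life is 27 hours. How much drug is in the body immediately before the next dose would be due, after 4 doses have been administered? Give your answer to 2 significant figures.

The 4 doses were given 165.2, 123.9, 82.6, 41.3 hours ago.
Total = 394·(1/2)^(165.2/27) + 394·(1/2)^(123.9/27) + 394·(1/2)^(82.6/27) + 394·(1/2)^(41.3/27)
      = 5.6707 + 16.372 + 47.268 + 136.47 ≈ 205.78 μg.

210 μg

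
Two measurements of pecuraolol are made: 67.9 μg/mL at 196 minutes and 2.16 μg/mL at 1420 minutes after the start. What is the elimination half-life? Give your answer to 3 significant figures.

246 minutes

Over Δt = 1420 − 196 = 1224 minutes, the level fell by a factor of 67.9/2.16 ≈ 31.435.
n = log₂(31.435) ≈ 4.9743 half-lives, so t½ = 1224/4.9743 ≈ 246.06 minutes.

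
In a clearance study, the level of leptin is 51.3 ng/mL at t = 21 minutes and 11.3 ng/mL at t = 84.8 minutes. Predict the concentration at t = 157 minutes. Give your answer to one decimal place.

2.0 ng/mL

Over Δt = 84.8 − 21 = 63.8 minutes, the level fell by a factor of 51.3/11.3 ≈ 4.5398.
n = log₂(4.5398) ≈ 2.1826 half-lives, so t½ = 63.8/2.1826 ≈ 29.231 minutes.
From t = 84.8 to t = 157: 11.3 × (1/2)^((157−84.8)/29.231) ≈ 2.0395 ng/mL.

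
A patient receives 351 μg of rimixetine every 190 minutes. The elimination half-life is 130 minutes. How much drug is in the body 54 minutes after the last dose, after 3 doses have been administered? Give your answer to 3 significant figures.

393 μg

The 3 doses were given 434, 244, 54 minutes ago.
Total = 351·(1/2)^(434/130) + 351·(1/2)^(244/130) + 351·(1/2)^(54/130)
      = 34.7 + 95.565 + 263.19 ≈ 393.45 μg.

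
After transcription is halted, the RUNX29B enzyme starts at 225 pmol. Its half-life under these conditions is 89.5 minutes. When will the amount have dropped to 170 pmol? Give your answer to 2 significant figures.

36 minutes

Fraction remaining = 170/225 ≈ 0.75556.
n = log₂(225/170) = ln(1.3235)/ln 2 ≈ 0.40439 half-lives.
t = n × t½ = 0.40439 × 89.5 ≈ 36.193 minutes.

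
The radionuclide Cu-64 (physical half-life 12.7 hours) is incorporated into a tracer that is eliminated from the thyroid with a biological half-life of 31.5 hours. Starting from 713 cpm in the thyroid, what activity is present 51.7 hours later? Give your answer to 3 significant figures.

1/t_eff = 1/t_phys + 1/t_biol = 1/12.7 + 1/31.5 = 0.11049 per hour.
t_eff = 12.7 × 31.5 / (12.7 + 31.5) ≈ 9.0509 hours.
Remaining = 713 × (1/2)^(51.7/9.0509) = 713 × (1/2)^5.7121 ≈ 13.601 cpm.

13.6 cpm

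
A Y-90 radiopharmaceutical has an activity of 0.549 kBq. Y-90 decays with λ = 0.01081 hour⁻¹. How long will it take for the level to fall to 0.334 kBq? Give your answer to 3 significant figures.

t½ = ln 2 / λ = 0.69315 / 0.01081 ≈ 64.121 hours.
Fraction remaining = 0.334/0.549 ≈ 0.60838.
n = log₂(0.549/0.334) = ln(1.6437)/ln 2 ≈ 0.71696 half-lives.
t = n × t½ = 0.71696 × 64.121 ≈ 45.972 hours.

46.0 hours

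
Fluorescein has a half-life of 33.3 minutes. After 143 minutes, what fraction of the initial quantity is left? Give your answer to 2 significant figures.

0.051

n = 143/33.3 ≈ 4.2943 half-lives.
Fraction remaining = (1/2)^4.2943 ≈ 0.050967.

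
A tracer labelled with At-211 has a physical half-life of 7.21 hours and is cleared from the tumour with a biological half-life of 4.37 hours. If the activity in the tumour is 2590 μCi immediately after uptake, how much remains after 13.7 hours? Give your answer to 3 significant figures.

79.0 μCi

1/t_eff = 1/t_phys + 1/t_biol = 1/7.21 + 1/4.37 = 0.36753 per hour.
t_eff = 7.21 × 4.37 / (7.21 + 4.37) ≈ 2.7209 hours.
Remaining = 2590 × (1/2)^(13.7/2.7209) = 2590 × (1/2)^5.0352 ≈ 78.989 μCi.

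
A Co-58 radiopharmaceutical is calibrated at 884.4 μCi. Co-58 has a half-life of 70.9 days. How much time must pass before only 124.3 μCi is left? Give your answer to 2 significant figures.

Fraction remaining = 124.3/884.4 ≈ 0.14055.
n = log₂(884.4/124.3) = ln(7.115)/ln 2 ≈ 2.8309 half-lives.
t = n × t½ = 2.8309 × 70.9 ≈ 200.71 days.

200 days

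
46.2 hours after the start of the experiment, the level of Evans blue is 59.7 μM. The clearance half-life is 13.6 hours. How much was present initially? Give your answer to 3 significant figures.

629 μM

Number of half-lives elapsed: n = 46.2/13.6 ≈ 3.3971.
A₀ = A × 2^n = 59.7 × 2^3.3971 = 59.7 × 10.535 ≈ 628.91 μM.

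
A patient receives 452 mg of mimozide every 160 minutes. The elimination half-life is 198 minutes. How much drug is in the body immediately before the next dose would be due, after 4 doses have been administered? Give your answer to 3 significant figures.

538 mg

The 4 doses were given 640, 480, 320, 160 minutes ago.
Total = 452·(1/2)^(640/198) + 452·(1/2)^(480/198) + 452·(1/2)^(320/198) + 452·(1/2)^(160/198)
      = 48.096 + 84.211 + 147.44 + 258.16 ≈ 537.91 mg.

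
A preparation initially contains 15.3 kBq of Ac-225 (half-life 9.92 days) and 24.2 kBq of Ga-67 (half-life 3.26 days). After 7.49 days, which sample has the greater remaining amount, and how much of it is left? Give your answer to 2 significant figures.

Ac-225, 9.1 kBq

Ac-225: 15.3 × (1/2)^0.75504 ≈ 9.0657 kBq.
Ga-67: 24.2 × (1/2)^2.2975 ≈ 4.9225 kBq.
Ac-225 has more remaining, at ≈ 9.0657 kBq.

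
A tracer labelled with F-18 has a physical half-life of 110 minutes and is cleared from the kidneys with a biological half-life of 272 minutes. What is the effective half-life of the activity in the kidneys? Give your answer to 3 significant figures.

1/t_eff = 1/t_phys + 1/t_biol = 1/110 + 1/272 = 0.012767 per minute.
t_eff = 110 × 272 / (110 + 272) ≈ 78.325 minutes.

78.3 minutes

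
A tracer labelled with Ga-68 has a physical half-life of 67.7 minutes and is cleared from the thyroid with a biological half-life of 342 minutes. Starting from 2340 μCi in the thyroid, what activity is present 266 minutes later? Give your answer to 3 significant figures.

89.6 μCi

1/t_eff = 1/t_phys + 1/t_biol = 1/67.7 + 1/342 = 0.017695 per minute.
t_eff = 67.7 × 342 / (67.7 + 342) ≈ 56.513 minutes.
Remaining = 2340 × (1/2)^(266/56.513) = 2340 × (1/2)^4.7069 ≈ 89.599 μCi.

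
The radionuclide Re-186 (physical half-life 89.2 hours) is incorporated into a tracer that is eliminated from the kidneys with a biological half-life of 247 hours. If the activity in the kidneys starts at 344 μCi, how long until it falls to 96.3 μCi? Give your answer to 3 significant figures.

120 hours

1/t_eff = 1/t_phys + 1/t_biol = 1/89.2 + 1/247 = 0.015259 per hour.
t_eff = 89.2 × 247 / (89.2 + 247) ≈ 65.534 hours.
n = log₂(344/96.3) ≈ 1.8368; t = 1.8368 × 65.534 ≈ 120.37 hours.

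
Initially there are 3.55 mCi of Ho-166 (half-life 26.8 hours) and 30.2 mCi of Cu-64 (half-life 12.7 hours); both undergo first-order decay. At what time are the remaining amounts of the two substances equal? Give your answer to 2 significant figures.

75 hours

Set 3.55·(1/2)^(t/26.8) = 30.2·(1/2)^(t/12.7).
Taking log₂: log₂(3.55/30.2) = t·(1/26.8 − 1/12.7).
log₂(0.11755) = -3.0887; 1/26.8 − 1/12.7 = -0.041427.
t = -3.0887 / -0.041427 ≈ 74.557 hours.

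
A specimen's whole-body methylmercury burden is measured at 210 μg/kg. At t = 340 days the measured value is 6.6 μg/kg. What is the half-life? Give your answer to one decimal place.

68.1 days

A/A₀ = 6.6/210 ≈ 0.031429.
n = log₂(31.818) ≈ 4.9918 half-lives elapsed in 340 days.
t½ = 340/4.9918 ≈ 68.112 days.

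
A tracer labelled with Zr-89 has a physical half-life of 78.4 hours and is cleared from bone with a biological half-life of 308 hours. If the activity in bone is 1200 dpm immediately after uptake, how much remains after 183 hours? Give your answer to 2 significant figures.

160 dpm

1/t_eff = 1/t_phys + 1/t_biol = 1/78.4 + 1/308 = 0.016002 per hour.
t_eff = 78.4 × 308 / (78.4 + 308) ≈ 62.493 hours.
Remaining = 1200 × (1/2)^(183/62.493) = 1200 × (1/2)^2.9283 ≈ 157.64 dpm.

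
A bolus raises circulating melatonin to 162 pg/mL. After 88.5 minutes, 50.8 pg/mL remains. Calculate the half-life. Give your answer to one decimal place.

A/A₀ = 50.8/162 ≈ 0.31358.
n = log₂(3.189) ≈ 1.6731 half-lives elapsed in 88.5 minutes.
t½ = 88.5/1.6731 ≈ 52.896 minutes.

52.9 minutes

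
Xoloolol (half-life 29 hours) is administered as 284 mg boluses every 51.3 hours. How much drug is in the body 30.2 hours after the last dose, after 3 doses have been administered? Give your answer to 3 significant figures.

The 3 doses were given 132.8, 81.5, 30.2 hours ago.
Total = 284·(1/2)^(132.8/29) + 284·(1/2)^(81.5/29) + 284·(1/2)^(30.2/29)
      = 11.88 + 40.487 + 137.99 ≈ 190.35 mg.

190 mg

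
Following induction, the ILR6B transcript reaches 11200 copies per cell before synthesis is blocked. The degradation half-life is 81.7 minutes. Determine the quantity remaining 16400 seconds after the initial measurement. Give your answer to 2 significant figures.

1100 copies per cell

Convert the elapsed time: 16400 seconds = 273.333 minutes.
Number of half-lives: n = 273.333/81.7 ≈ 3.3456.
Remaining = 11200 × (1/2)^3.3456 = 11200 × 0.098374 ≈ 1101.8 copies per cell.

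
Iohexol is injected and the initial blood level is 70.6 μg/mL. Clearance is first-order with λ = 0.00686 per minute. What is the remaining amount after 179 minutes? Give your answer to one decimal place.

t½ = ln 2 / λ = 0.69315 / 0.00686 ≈ 101.04 minutes.
Number of half-lives: n = 179/101.04 ≈ 1.7715.
Remaining = 70.6 × (1/2)^1.7715 = 70.6 × 0.2929 ≈ 20.678 μg/mL.

20.7 μg/mL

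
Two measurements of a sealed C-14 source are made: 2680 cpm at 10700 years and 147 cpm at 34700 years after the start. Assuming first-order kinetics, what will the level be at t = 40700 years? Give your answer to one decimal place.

71.1 cpm

Over Δt = 34700 − 10700 = 24000 years, the level fell by a factor of 2680/147 ≈ 18.231.
n = log₂(18.231) ≈ 4.1883 half-lives, so t½ = 24000/4.1883 ≈ 5730.2 years.
From t = 34700 to t = 40700: 147 × (1/2)^((40700−34700)/5730.2) ≈ 71.14 cpm.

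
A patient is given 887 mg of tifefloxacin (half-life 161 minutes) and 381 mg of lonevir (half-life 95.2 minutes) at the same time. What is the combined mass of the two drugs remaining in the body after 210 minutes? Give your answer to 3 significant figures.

442 mg

tifefloxacin: 887 × (1/2)^(210/161) = 887 × (1/2)^1.3043 ≈ 359.15 mg.
lonevir: 381 × (1/2)^(210/95.2) = 381 × (1/2)^2.2059 ≈ 82.583 mg.
Total = 359.15 + 82.583 ≈ 441.73 mg.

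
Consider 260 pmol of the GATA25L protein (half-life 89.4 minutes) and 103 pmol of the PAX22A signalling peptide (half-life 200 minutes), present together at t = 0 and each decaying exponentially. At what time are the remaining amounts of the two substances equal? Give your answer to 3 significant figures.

Set 260·(1/2)^(t/89.4) = 103·(1/2)^(t/200).
Taking log₂: log₂(260/103) = t·(1/89.4 − 1/200).
log₂(2.5243) = 1.3359; 1/89.4 − 1/200 = 0.0061857.
t = 1.3359 / 0.0061857 ≈ 215.96 minutes.

216 minutes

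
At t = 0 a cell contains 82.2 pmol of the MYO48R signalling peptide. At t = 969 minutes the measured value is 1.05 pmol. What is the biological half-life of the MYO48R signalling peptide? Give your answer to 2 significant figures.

A/A₀ = 1.05/82.2 ≈ 0.012774.
n = log₂(78.286) ≈ 6.2907 half-lives elapsed in 969 minutes.
t½ = 969/6.2907 ≈ 154.04 minutes.

150 minutes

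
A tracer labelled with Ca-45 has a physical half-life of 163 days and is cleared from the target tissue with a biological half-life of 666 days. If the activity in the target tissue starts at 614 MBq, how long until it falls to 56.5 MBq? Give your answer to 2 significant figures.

1/t_eff = 1/t_phys + 1/t_biol = 1/163 + 1/666 = 0.0076365 per day.
t_eff = 163 × 666 / (163 + 666) ≈ 130.95 days.
n = log₂(614/56.5) ≈ 3.4419; t = 3.4419 × 130.95 ≈ 450.72 days.

450 days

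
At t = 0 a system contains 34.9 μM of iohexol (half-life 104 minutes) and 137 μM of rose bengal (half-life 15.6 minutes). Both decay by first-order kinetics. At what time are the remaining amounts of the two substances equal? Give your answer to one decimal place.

Set 34.9·(1/2)^(t/104) = 137·(1/2)^(t/15.6).
Taking log₂: log₂(34.9/137) = t·(1/104 − 1/15.6).
log₂(0.25474) = -1.9729; 1/104 − 1/15.6 = -0.054487.
t = -1.9729 / -0.054487 ≈ 36.208 minutes.

36.2 minutes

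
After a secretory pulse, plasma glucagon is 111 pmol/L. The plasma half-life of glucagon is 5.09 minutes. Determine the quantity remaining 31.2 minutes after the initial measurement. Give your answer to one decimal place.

1.6 pmol/L

Number of half-lives: n = 31.2/5.09 ≈ 6.1297.
Remaining = 111 × (1/2)^6.1297 = 111 × 0.014282 ≈ 1.5853 pmol/L.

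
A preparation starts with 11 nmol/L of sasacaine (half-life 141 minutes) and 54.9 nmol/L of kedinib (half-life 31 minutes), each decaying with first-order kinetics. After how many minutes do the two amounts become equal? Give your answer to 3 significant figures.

92.2 minutes

Set 11·(1/2)^(t/141) = 54.9·(1/2)^(t/31).
Taking log₂: log₂(11/54.9) = t·(1/141 − 1/31).
log₂(0.20036) = -2.3193; 1/141 − 1/31 = -0.025166.
t = -2.3193 / -0.025166 ≈ 92.161 minutes.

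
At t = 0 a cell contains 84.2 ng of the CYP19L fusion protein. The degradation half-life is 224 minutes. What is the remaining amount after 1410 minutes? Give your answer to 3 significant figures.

1.07 ng

Number of half-lives: n = 1410/224 ≈ 6.2946.
Remaining = 84.2 × (1/2)^6.2946 = 84.2 × 0.012739 ≈ 1.0726 ng.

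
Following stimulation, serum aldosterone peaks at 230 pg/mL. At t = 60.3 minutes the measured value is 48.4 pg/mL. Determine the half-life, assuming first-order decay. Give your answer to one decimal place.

A/A₀ = 48.4/230 ≈ 0.21043.
n = log₂(4.7521) ≈ 2.2486 half-lives elapsed in 60.3 minutes.
t½ = 60.3/2.2486 ≈ 26.817 minutes.

26.8 minutes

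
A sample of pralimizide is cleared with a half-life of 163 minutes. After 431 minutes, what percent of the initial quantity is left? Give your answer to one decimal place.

16.0%

n = 431/163 ≈ 2.6442 half-lives.
Fraction remaining = (1/2)^2.6442 ≈ 0.15997, i.e. 15.997%.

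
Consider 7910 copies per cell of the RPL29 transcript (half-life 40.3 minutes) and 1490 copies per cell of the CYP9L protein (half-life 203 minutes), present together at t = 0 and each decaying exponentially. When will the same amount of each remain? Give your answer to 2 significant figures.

120 minutes

Set 7910·(1/2)^(t/40.3) = 1490·(1/2)^(t/203).
Taking log₂: log₂(7910/1490) = t·(1/40.3 − 1/203).
log₂(5.3087) = 2.4084; 1/40.3 − 1/203 = 0.019888.
t = 2.4084 / 0.019888 ≈ 121.1 minutes.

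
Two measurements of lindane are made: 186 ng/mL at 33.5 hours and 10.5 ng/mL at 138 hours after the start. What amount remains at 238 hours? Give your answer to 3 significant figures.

Over Δt = 138 − 33.5 = 104.5 hours, the level fell by a factor of 186/10.5 ≈ 17.714.
n = log₂(17.714) ≈ 4.1468 half-lives, so t½ = 104.5/4.1468 ≈ 25.2 hours.
From t = 138 to t = 238: 10.5 × (1/2)^((238−138)/25.2) ≈ 0.67084 ng/mL.

0.671 ng/mL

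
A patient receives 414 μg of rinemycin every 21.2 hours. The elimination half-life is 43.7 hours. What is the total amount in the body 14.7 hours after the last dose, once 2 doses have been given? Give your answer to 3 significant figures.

562 μg

The 2 doses were given 35.9, 14.7 hours ago.
Total = 414·(1/2)^(35.9/43.7) + 414·(1/2)^(14.7/43.7)
      = 234.26 + 327.9 ≈ 562.16 μg.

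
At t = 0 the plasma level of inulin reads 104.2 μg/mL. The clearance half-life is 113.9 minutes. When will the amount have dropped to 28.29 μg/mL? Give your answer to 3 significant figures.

214 minutes

Fraction remaining = 28.29/104.2 ≈ 0.2715.
n = log₂(104.2/28.29) = ln(3.6833)/ln 2 ≈ 1.881 half-lives.
t = n × t½ = 1.881 × 113.9 ≈ 214.24 minutes.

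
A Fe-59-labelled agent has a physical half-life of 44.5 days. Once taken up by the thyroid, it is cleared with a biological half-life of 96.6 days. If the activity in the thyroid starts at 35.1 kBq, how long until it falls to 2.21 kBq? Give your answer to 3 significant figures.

1/t_eff = 1/t_phys + 1/t_biol = 1/44.5 + 1/96.6 = 0.032824 per day.
t_eff = 44.5 × 96.6 / (44.5 + 96.6) ≈ 30.466 days.
n = log₂(35.1/2.21) ≈ 3.9894; t = 3.9894 × 30.466 ≈ 121.54 days.

122 days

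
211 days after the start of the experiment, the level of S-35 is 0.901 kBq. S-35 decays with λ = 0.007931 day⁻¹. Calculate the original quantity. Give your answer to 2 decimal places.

t½ = ln 2 / λ = 0.69315 / 0.007931 ≈ 87.397 days.
Number of half-lives elapsed: n = 211/87.397 ≈ 2.4143.
A₀ = A × 2^n = 0.901 × 2^2.4143 = 0.901 × 5.3305 ≈ 4.8028 kBq.

4.80 kBq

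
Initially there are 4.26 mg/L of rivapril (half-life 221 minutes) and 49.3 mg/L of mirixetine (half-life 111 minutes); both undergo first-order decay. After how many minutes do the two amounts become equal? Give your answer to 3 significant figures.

788 minutes

Set 4.26·(1/2)^(t/221) = 49.3·(1/2)^(t/111).
Taking log₂: log₂(4.26/49.3) = t·(1/221 − 1/111).
log₂(0.08641) = -3.5327; 1/221 − 1/111 = -0.0044841.
t = -3.5327 / -0.0044841 ≈ 787.82 minutes.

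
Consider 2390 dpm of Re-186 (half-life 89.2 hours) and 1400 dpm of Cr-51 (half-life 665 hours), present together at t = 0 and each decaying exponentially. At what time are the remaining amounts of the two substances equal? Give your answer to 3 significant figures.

79.5 hours

Set 2390·(1/2)^(t/89.2) = 1400·(1/2)^(t/665).
Taking log₂: log₂(2390/1400) = t·(1/89.2 − 1/665).
log₂(1.7071) = 0.77158; 1/89.2 − 1/665 = 0.009707.
t = 0.77158 / 0.009707 ≈ 79.487 hours.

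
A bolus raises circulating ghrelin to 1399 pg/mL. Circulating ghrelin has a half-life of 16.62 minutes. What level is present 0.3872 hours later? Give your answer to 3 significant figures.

531 pg/mL

Convert the elapsed time: 0.3872 hours = 23.232 minutes.
Number of half-lives: n = 23.232/16.62 ≈ 1.3978.
Remaining = 1399 × (1/2)^1.3978 = 1399 × 0.3795 ≈ 530.92 pg/mL.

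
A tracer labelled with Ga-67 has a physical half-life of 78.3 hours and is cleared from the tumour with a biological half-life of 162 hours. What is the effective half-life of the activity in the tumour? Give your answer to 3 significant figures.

1/t_eff = 1/t_phys + 1/t_biol = 1/78.3 + 1/162 = 0.018944 per hour.
t_eff = 78.3 × 162 / (78.3 + 162) ≈ 52.787 hours.

52.8 hours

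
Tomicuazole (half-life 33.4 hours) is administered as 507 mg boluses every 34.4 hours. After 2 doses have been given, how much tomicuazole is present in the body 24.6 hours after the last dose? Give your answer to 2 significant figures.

The 2 doses were given 59, 24.6 hours ago.
Total = 507·(1/2)^(59/33.4) + 507·(1/2)^(24.6/33.4)
      = 149.02 + 304.29 ≈ 453.31 mg.

450 mg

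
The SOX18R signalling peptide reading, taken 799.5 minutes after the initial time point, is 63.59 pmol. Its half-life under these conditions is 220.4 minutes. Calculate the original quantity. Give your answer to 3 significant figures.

786 pmol

Number of half-lives elapsed: n = 799.5/220.4 ≈ 3.6275.
A₀ = A × 2^n = 63.59 × 2^3.6275 = 63.59 × 12.359 ≈ 785.91 pmol.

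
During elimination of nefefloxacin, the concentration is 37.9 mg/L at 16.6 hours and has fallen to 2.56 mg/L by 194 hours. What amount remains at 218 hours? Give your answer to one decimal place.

1.8 mg/L

Over Δt = 194 − 16.6 = 177.4 hours, the level fell by a factor of 37.9/2.56 ≈ 14.805.
n = log₂(14.805) ≈ 3.888 half-lives, so t½ = 177.4/3.888 ≈ 45.628 hours.
From t = 194 to t = 218: 2.56 × (1/2)^((218−194)/45.628) ≈ 1.7779 mg/L.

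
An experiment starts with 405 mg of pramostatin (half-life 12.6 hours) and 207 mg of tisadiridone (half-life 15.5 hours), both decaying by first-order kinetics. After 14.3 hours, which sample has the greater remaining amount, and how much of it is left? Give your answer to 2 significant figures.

pramostatin: 405 × (1/2)^1.1349 ≈ 184.42 mg.
tisadiridone: 207 × (1/2)^0.92258 ≈ 109.21 mg.
Pramostatin has more remaining, at ≈ 184.42 mg.

pramostatin, 180 mg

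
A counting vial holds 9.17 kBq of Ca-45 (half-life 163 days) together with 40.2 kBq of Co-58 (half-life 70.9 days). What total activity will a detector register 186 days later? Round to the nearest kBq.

11 kBq

Ca-45: 9.17 × (1/2)^(186/163) = 9.17 × (1/2)^1.1411 ≈ 4.1578 kBq.
Co-58: 40.2 × (1/2)^(186/70.9) = 40.2 × (1/2)^2.6234 ≈ 6.5238 kBq.
Total = 4.1578 + 6.5238 ≈ 10.682 kBq.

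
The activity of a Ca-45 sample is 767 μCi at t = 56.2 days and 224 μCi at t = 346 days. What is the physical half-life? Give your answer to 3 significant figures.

Over Δt = 346 − 56.2 = 289.8 days, the level fell by a factor of 767/224 ≈ 3.4241.
n = log₂(3.4241) ≈ 1.7757 half-lives, so t½ = 289.8/1.7757 ≈ 163.2 days.

163 days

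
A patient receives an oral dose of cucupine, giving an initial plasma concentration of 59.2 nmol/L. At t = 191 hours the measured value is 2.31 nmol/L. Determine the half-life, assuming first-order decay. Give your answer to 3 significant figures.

40.8 hours

A/A₀ = 2.31/59.2 ≈ 0.03902.
n = log₂(25.628) ≈ 4.6796 half-lives elapsed in 191 hours.
t½ = 191/4.6796 ≈ 40.815 hours.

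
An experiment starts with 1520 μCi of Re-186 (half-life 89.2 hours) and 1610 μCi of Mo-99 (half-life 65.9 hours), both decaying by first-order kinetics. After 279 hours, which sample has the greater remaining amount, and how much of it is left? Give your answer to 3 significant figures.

Re-186: 1520 × (1/2)^3.1278 ≈ 173.89 μCi.
Mo-99: 1610 × (1/2)^4.2337 ≈ 85.577 μCi.
Re-186 has more remaining, at ≈ 173.89 μCi.

Re-186, 174 μCi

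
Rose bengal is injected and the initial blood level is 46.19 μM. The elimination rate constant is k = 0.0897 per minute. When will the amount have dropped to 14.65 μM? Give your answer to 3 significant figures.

12.8 minutes

t½ = ln 2 / k = 0.69315 / 0.0897 ≈ 7.7274 minutes.
Fraction remaining = 14.65/46.19 ≈ 0.31717.
n = log₂(46.19/14.65) = ln(3.1529)/ln 2 ≈ 1.6567 half-lives.
t = n × t½ = 1.6567 × 7.7274 ≈ 12.802 minutes.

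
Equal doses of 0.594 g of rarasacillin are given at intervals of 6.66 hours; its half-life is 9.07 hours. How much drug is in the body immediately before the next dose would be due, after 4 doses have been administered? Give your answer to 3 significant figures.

0.778 g

The 4 doses were given 26.64, 19.98, 13.32, 6.66 hours ago.
Total = 0.594·(1/2)^(26.64/9.07) + 0.594·(1/2)^(19.98/9.07) + 0.594·(1/2)^(13.32/9.07) + 0.594·(1/2)^(6.66/9.07)
      = 0.077556 + 0.12902 + 0.21463 + 0.35706 ≈ 0.77827 g.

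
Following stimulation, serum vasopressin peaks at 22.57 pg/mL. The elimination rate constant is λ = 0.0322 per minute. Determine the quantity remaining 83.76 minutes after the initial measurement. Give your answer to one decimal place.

1.5 pg/mL

t½ = ln 2 / λ = 0.69315 / 0.0322 ≈ 21.526 minutes.
Number of half-lives: n = 83.76/21.526 ≈ 3.8911.
Remaining = 22.57 × (1/2)^3.8911 = 22.57 × 0.067403 ≈ 1.5213 pg/mL.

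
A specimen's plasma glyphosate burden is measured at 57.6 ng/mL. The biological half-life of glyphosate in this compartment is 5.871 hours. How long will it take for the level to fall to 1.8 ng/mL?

1.8/57.6 = 1/32, so 5 half-lives have elapsed.
t = 5 × 5.871 = 29.355 hours.

29.355 hours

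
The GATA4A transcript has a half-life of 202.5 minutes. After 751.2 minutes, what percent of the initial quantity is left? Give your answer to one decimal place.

7.6%

n = 751.2/202.5 ≈ 3.7096 half-lives.
Fraction remaining = (1/2)^3.7096 ≈ 0.076435, i.e. 7.6435%.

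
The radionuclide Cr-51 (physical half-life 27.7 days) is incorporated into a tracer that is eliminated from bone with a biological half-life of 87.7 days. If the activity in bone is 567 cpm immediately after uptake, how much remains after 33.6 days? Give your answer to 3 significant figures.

1/t_eff = 1/t_phys + 1/t_biol = 1/27.7 + 1/87.7 = 0.047504 per day.
t_eff = 27.7 × 87.7 / (27.7 + 87.7) ≈ 21.051 days.
Remaining = 567 × (1/2)^(33.6/21.051) = 567 × (1/2)^1.5961 ≈ 187.54 cpm.

188 cpm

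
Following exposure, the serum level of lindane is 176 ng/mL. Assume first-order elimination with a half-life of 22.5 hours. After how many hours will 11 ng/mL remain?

11/176 = 1/16, so 4 half-lives have elapsed.
t = 4 × 22.5 = 90 hours.

90 hours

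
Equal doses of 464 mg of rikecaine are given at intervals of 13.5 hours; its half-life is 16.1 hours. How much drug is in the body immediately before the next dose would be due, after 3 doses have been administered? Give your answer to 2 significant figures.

490 mg

The 3 doses were given 40.5, 27, 13.5 hours ago.
Total = 464·(1/2)^(40.5/16.1) + 464·(1/2)^(27/16.1) + 464·(1/2)^(13.5/16.1)
      = 81.146 + 145.11 + 259.48 ≈ 485.73 mg.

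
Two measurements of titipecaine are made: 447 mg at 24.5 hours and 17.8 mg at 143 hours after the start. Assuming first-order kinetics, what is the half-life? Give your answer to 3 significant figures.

25.5 hours

Over Δt = 143 − 24.5 = 118.5 hours, the level fell by a factor of 447/17.8 ≈ 25.112.
n = log₂(25.112) ≈ 4.6503 half-lives, so t½ = 118.5/4.6503 ≈ 25.482 hours.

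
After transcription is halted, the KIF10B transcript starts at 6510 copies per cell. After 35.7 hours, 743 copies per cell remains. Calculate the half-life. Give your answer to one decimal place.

A/A₀ = 743/6510 ≈ 0.11413.
n = log₂(8.7618) ≈ 3.1312 half-lives elapsed in 35.7 hours.
t½ = 35.7/3.1312 ≈ 11.401 hours.

11.4 hours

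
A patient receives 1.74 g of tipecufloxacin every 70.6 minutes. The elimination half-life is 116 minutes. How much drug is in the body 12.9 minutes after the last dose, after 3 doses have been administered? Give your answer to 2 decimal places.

3.36 g

The 3 doses were given 154.1, 83.5, 12.9 minutes ago.
Total = 1.74·(1/2)^(154.1/116) + 1.74·(1/2)^(83.5/116) + 1.74·(1/2)^(12.9/116)
      = 0.69286 + 1.0565 + 1.6109 ≈ 3.3603 g.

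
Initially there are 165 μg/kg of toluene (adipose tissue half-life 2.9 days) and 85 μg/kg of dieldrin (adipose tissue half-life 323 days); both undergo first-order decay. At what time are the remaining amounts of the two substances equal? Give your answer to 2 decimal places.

Set 165·(1/2)^(t/2.9) = 85·(1/2)^(t/323).
Taking log₂: log₂(165/85) = t·(1/2.9 − 1/323).
log₂(1.9412) = 0.95693; 1/2.9 − 1/323 = 0.34173.
t = 0.95693 / 0.34173 ≈ 2.8002 days.

2.80 days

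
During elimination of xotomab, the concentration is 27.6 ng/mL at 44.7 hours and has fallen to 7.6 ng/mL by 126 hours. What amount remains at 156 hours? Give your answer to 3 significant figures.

Over Δt = 126 − 44.7 = 81.3 hours, the level fell by a factor of 27.6/7.6 ≈ 3.6316.
n = log₂(3.6316) ≈ 1.8606 half-lives, so t½ = 81.3/1.8606 ≈ 43.696 hours.
From t = 126 to t = 156: 7.6 × (1/2)^((156−126)/43.696) ≈ 4.7221 ng/mL.

4.72 ng/mL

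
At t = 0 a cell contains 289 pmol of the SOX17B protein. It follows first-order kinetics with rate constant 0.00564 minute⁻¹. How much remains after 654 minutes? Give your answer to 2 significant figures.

7.2 pmol

t½ = ln 2 / k = 0.69315 / 0.00564 ≈ 122.9 minutes.
Number of half-lives: n = 654/122.9 ≈ 5.3215.
Remaining = 289 × (1/2)^5.3215 = 289 × 0.025008 ≈ 7.2273 pmol.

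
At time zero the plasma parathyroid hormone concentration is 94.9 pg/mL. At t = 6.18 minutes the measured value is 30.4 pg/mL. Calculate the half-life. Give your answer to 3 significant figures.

3.76 minutes

A/A₀ = 30.4/94.9 ≈ 0.32034.
n = log₂(3.1217) ≈ 1.6423 half-lives elapsed in 6.18 minutes.
t½ = 6.18/1.6423 ≈ 3.7629 minutes.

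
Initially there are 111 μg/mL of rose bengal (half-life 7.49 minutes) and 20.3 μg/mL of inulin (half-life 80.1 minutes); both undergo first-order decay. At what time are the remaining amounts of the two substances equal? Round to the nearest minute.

Set 111·(1/2)^(t/7.49) = 20.3·(1/2)^(t/80.1).
Taking log₂: log₂(111/20.3) = t·(1/7.49 − 1/80.1).
log₂(5.468) = 2.451; 1/7.49 − 1/80.1 = 0.12103.
t = 2.451 / 0.12103 ≈ 20.252 minutes.

20 minutes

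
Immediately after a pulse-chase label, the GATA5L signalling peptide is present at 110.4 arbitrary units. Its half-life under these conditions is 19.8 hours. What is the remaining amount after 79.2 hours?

6.9 arbitrary units

Elapsed time is 4 half-lives (79.2/19.8).
Each half-life halves the amount: 110.4 × (1/2)^4 = 110.4/16 = 6.9 arbitrary units.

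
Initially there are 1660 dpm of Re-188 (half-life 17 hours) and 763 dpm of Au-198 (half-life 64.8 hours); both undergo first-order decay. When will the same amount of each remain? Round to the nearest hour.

Set 1660·(1/2)^(t/17) = 763·(1/2)^(t/64.8).
Taking log₂: log₂(1660/763) = t·(1/17 − 1/64.8).
log₂(2.1756) = 1.1214; 1/17 − 1/64.8 = 0.043391.
t = 1.1214 / 0.043391 ≈ 25.844 hours.

26 hours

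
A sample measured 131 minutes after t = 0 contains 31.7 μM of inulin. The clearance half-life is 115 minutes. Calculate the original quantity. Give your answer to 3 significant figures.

69.8 μM

Number of half-lives elapsed: n = 131/115 ≈ 1.1391.
A₀ = A × 2^n = 31.7 × 2^1.1391 = 31.7 × 2.2025 ≈ 69.819 μM.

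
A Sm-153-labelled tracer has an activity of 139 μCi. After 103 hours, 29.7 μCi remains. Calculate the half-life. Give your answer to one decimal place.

46.3 hours

A/A₀ = 29.7/139 ≈ 0.21367.
n = log₂(4.6801) ≈ 2.2266 half-lives elapsed in 103 hours.
t½ = 103/2.2266 ≈ 46.26 hours.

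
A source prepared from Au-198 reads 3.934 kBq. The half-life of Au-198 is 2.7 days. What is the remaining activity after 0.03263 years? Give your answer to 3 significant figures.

Convert the elapsed time: 0.03263 years = 11.91 days.
Number of half-lives: n = 11.91/2.7 ≈ 4.4111.
Remaining = 3.934 × (1/2)^4.4111 = 3.934 × 0.047003 ≈ 0.18491 kBq.

0.185 kBq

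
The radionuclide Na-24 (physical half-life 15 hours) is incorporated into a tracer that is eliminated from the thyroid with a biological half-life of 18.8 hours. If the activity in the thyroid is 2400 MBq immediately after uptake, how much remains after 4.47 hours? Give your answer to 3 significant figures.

1660 MBq

1/t_eff = 1/t_phys + 1/t_biol = 1/15 + 1/18.8 = 0.11986 per hour.
t_eff = 15 × 18.8 / (15 + 18.8) ≈ 8.3432 hours.
Remaining = 2400 × (1/2)^(4.47/8.3432) = 2400 × (1/2)^0.53577 ≈ 1655.5 MBq.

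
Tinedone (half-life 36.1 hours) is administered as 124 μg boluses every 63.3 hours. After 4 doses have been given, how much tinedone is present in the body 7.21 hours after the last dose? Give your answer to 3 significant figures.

The 4 doses were given 197.11, 133.81, 70.51, 7.21 hours ago.
Total = 124·(1/2)^(197.11/36.1) + 124·(1/2)^(133.81/36.1) + 124·(1/2)^(70.51/36.1) + 124·(1/2)^(7.21/36.1)
      = 2.8169 + 9.4975 + 32.022 + 107.97 ≈ 152.31 μg.

152 μg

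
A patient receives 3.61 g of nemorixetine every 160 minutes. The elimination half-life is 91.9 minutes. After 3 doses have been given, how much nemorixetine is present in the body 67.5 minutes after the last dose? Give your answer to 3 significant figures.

3.01 g

The 3 doses were given 387.5, 227.5, 67.5 minutes ago.
Total = 3.61·(1/2)^(387.5/91.9) + 3.61·(1/2)^(227.5/91.9) + 3.61·(1/2)^(67.5/91.9)
      = 0.19418 + 0.64909 + 2.1697 ≈ 3.013 g.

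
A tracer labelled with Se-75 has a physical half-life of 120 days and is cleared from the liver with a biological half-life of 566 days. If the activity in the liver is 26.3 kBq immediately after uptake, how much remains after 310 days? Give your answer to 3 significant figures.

3.00 kBq

1/t_eff = 1/t_phys + 1/t_biol = 1/120 + 1/566 = 0.0101 per day.
t_eff = 120 × 566 / (120 + 566) ≈ 99.009 days.
Remaining = 26.3 × (1/2)^(310/99.009) = 26.3 × (1/2)^3.131 ≈ 3.0021 kBq.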